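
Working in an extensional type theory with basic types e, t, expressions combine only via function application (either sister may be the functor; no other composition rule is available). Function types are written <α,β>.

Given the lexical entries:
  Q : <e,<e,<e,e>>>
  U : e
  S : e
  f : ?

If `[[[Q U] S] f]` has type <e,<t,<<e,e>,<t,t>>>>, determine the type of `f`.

At [[[Q U] S] f] (required: <e,<t,<<e,e>,<t,t>>>>): [[Q U] S] is <e,e>, which is not a function with range <e,<t,<<e,e>,<t,t>>>>; hence f is the functor — type <<e,e>,<e,<t,<<e,e>,<t,t>>>>>.

<<e,e>,<e,<t,<<e,e>,<t,t>>>>>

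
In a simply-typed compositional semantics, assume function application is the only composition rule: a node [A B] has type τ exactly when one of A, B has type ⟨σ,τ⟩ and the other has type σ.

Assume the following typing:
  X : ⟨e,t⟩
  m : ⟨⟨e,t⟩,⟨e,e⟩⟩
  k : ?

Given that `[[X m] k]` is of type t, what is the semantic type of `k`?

For [[X m] k] to have type t with [X m] of type ⟨e,e⟩, k must be the function: k : ⟨⟨e,e⟩,t⟩.

⟨⟨e,e⟩,t⟩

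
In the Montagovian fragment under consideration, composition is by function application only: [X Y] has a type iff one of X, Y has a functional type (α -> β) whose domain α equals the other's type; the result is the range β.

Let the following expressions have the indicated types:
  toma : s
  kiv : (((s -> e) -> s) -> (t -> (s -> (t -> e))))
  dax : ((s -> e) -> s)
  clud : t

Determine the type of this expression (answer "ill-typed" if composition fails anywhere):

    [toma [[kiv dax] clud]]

[kiv dax]: kiv is (((s -> e) -> s) -> (t -> (s -> (t -> e)))), dax is ((s -> e) -> s); result (t -> (s -> (t -> e))).
[[kiv dax] clud]: [kiv dax] is (t -> (s -> (t -> e))), clud is t; result (s -> (t -> e)).
[toma [[kiv dax] clud]]: [[kiv dax] clud] is (s -> (t -> e)), toma is s; result (t -> e).

(t -> e)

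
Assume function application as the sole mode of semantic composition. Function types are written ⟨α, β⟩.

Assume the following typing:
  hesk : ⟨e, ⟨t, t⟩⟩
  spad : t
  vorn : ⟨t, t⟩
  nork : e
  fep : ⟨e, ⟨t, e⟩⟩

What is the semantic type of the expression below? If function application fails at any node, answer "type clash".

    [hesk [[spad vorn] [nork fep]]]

[spad vorn]: vorn is ⟨t, t⟩, spad is t; result t.
[nork fep]: fep is ⟨e, ⟨t, e⟩⟩, nork is e; result ⟨t, e⟩.
[[spad vorn] [nork fep]]: [nork fep] is ⟨t, e⟩, [spad vorn] is t; result e.
[hesk [[spad vorn] [nork fep]]]: hesk is ⟨e, ⟨t, t⟩⟩, [[spad vorn] [nork fep]] is e; result ⟨t, t⟩.

⟨t, t⟩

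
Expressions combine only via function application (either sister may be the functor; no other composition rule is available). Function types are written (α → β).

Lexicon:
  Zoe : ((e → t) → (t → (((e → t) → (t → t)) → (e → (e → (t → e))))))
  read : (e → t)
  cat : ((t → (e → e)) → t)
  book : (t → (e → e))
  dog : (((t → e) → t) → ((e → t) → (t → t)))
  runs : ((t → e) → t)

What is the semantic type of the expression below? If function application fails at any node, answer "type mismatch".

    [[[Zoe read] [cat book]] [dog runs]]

At [Zoe read], Zoe : ((e → t) → (t → (((e → t) → (t → t)) → (e → (e → (t → e)))))) takes read : (e → t), giving (t → (((e → t) → (t → t)) → (e → (e → (t → e))))).
At [cat book], cat : ((t → (e → e)) → t) takes book : (t → (e → e)), giving t.
At [[Zoe read] [cat book]], [Zoe read] : (t → (((e → t) → (t → t)) → (e → (e → (t → e))))) takes [cat book] : t, giving (((e → t) → (t → t)) → (e → (e → (t → e)))).
At [dog runs], dog : (((t → e) → t) → ((e → t) → (t → t))) takes runs : ((t → e) → t), giving ((e → t) → (t → t)).
At [[[Zoe read] [cat book]] [dog runs]], [[Zoe read] [cat book]] : (((e → t) → (t → t)) → (e → (e → (t → e)))) takes [dog runs] : ((e → t) → (t → t)), giving (e → (e → (t → e))).

(e → (e → (t → e)))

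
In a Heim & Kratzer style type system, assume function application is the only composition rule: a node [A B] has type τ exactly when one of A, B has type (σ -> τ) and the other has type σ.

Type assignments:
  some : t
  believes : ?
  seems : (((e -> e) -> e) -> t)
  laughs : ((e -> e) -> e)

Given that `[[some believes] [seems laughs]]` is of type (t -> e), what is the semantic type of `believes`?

(t -> (t -> (t -> e)))

At [[some believes] [seems laughs]] (required: (t -> e)): [seems laughs] is t, which is not a function with range (t -> e); hence [some believes] is the functor — type (t -> (t -> e)).
At [some believes] (required: (t -> (t -> e))): some is t, which is not a function with range (t -> (t -> e)); hence believes is the functor — type (t -> (t -> (t -> e))).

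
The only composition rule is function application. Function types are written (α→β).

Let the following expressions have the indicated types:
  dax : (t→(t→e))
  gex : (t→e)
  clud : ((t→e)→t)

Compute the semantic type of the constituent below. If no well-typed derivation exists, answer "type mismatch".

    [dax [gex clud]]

At [gex clud], clud : ((t→e)→t) takes gex : (t→e), giving t.
At [dax [gex clud]], dax : (t→(t→e)) takes [gex clud] : t, giving (t→e).

(t→e)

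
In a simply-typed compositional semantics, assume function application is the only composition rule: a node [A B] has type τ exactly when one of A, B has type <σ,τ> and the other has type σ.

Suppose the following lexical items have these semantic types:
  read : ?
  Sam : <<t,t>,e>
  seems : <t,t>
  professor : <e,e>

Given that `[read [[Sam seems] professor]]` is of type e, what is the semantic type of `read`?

[read [[Sam seems] professor]] is required to be e. [[Sam seems] professor] : e cannot yield e as functor, so read : <e,e>.

<e,e>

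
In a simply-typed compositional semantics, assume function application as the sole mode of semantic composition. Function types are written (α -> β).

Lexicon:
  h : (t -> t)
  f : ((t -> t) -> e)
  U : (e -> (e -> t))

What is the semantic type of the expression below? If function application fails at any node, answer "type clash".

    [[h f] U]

[h f]: ((t -> t) -> e) applied to (t -> t) yields e.
[[h f] U]: (e -> (e -> t)) applied to e yields (e -> t).

(e -> t)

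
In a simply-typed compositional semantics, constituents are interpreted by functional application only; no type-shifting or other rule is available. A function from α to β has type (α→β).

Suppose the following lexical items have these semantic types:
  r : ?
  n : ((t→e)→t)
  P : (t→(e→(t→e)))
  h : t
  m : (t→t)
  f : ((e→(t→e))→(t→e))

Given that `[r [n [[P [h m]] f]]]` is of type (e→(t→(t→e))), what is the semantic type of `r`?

(t→(e→(t→(t→e))))

At [r [n [[P [h m]] f]]] (required: (e→(t→(t→e)))): [n [[P [h m]] f]] is t, which is not a function with range (e→(t→(t→e))); hence r is the functor — type (t→(e→(t→(t→e)))).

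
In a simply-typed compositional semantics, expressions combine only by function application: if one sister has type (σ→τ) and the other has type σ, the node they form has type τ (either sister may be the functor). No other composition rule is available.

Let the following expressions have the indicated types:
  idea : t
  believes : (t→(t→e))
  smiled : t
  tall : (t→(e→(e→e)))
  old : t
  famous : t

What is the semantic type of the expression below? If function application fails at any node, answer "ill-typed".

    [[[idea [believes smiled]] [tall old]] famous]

[believes smiled]: believes is (t→(t→e)), smiled is t; result (t→e).
[idea [believes smiled]]: [believes smiled] is (t→e), idea is t; result e.
[tall old]: tall is (t→(e→(e→e))), old is t; result (e→(e→e)).
[[idea [believes smiled]] [tall old]]: [tall old] is (e→(e→e)), [idea [believes smiled]] is e; result (e→e).
[[[idea [believes smiled]] [tall old]] famous]: (e→e) with t — neither is a function whose domain matches the other; composition fails here.

ill-typed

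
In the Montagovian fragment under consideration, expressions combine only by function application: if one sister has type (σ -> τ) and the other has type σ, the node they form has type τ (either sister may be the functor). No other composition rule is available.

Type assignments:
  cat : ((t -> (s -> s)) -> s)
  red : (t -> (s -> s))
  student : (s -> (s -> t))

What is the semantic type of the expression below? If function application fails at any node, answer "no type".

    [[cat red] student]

(s -> t)

[cat red]: cat is ((t -> (s -> s)) -> s), red is (t -> (s -> s)); result s.
[[cat red] student]: student is (s -> (s -> t)), [cat red] is s; result (s -> t).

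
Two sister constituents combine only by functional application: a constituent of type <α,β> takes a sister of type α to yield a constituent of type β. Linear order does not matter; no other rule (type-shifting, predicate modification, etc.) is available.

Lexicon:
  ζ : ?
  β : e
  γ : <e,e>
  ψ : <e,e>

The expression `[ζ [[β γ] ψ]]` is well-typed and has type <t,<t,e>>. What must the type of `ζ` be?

For [ζ [[β γ] ψ]] to have type <t,<t,e>> with [[β γ] ψ] of type e, ζ must be the function: ζ : <e,<t,<t,e>>>.

<e,<t,<t,e>>>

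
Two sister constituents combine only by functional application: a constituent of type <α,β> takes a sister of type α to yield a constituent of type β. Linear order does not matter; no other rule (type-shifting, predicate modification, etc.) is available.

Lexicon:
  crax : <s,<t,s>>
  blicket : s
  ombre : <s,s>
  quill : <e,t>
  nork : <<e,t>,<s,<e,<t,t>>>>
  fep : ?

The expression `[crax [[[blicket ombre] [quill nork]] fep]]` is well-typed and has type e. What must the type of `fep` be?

For [crax [[[blicket ombre] [quill nork]] fep]] to have type e with crax of type <s,<t,s>>, [[[blicket ombre] [quill nork]] fep] must be the function: [[[blicket ombre] [quill nork]] fep] : <<s,<t,s>>,e>.
For [[[blicket ombre] [quill nork]] fep] to have type <<s,<t,s>>,e> with [[blicket ombre] [quill nork]] of type <e,<t,t>>, fep must be the function: fep : <<e,<t,t>>,<<s,<t,s>>,e>>.

<<e,<t,t>>,<<s,<t,s>>,e>>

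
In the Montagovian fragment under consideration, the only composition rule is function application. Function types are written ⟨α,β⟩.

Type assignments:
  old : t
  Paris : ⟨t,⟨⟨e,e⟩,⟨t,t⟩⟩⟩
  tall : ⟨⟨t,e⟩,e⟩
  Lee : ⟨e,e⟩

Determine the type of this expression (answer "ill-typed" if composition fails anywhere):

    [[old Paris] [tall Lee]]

[old Paris]: Paris is ⟨t,⟨⟨e,e⟩,⟨t,t⟩⟩⟩, old is t; result ⟨⟨e,e⟩,⟨t,t⟩⟩.
[tall Lee]: ⟨⟨t,e⟩,e⟩ and ⟨e,e⟩ cannot combine by function application — type clash.

ill-typed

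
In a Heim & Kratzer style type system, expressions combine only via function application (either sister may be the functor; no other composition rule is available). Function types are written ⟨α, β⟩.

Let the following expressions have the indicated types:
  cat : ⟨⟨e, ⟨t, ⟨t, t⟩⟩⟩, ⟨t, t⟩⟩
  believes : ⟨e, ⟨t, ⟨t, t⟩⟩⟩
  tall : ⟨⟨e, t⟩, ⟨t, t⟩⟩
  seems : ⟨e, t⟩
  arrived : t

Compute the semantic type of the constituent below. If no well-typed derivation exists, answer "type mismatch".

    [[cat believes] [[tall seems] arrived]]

t

[cat believes]: functor cat : ⟨⟨e, ⟨t, ⟨t, t⟩⟩⟩, ⟨t, t⟩⟩, argument believes : ⟨e, ⟨t, ⟨t, t⟩⟩⟩; result ⟨t, t⟩.
[tall seems]: functor tall : ⟨⟨e, t⟩, ⟨t, t⟩⟩, argument seems : ⟨e, t⟩; result ⟨t, t⟩.
[[tall seems] arrived]: functor [tall seems] : ⟨t, t⟩, argument arrived : t; result t.
[[cat believes] [[tall seems] arrived]]: functor [cat believes] : ⟨t, t⟩, argument [[tall seems] arrived] : t; result t.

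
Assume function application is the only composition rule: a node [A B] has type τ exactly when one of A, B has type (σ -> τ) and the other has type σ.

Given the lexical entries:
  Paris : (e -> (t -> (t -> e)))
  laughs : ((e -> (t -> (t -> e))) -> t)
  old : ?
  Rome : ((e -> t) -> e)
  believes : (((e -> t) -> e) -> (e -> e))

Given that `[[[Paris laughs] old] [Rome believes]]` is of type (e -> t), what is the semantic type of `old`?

For [[[Paris laughs] old] [Rome believes]] to have type (e -> t) with [Rome believes] of type (e -> e), [[Paris laughs] old] must be the function: [[Paris laughs] old] : ((e -> e) -> (e -> t)).
For [[Paris laughs] old] to have type ((e -> e) -> (e -> t)) with [Paris laughs] of type t, old must be the function: old : (t -> ((e -> e) -> (e -> t))).

(t -> ((e -> e) -> (e -> t)))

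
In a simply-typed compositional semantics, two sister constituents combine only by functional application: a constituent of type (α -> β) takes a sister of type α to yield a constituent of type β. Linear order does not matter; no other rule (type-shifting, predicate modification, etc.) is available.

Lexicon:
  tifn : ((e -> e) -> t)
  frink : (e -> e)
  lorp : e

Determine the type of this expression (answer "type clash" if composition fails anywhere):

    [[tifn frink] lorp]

[tifn frink]: functor tifn : ((e -> e) -> t), argument frink : (e -> e); result t.
At [[tifn frink] lorp]: neither t nor e can take the other as argument; the node is ill-typed.

type clash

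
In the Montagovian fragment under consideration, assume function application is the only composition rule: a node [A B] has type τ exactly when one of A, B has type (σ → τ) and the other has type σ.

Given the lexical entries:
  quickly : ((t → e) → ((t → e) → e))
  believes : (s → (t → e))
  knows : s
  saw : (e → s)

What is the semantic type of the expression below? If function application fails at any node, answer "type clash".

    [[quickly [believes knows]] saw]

[believes knows]: (s → (t → e)) applied to s yields (t → e).
[quickly [believes knows]]: ((t → e) → ((t → e) → e)) applied to (t → e) yields ((t → e) → e).
At [[quickly [believes knows]] saw]: neither ((t → e) → e) nor (e → s) can take the other as argument; the node is ill-typed.

type clash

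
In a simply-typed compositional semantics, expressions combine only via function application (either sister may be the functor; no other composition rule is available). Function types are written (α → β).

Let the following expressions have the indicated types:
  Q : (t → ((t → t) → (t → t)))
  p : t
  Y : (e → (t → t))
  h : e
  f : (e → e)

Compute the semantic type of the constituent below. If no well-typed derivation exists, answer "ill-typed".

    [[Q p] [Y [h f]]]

(t → t)

[Q p]: Q is (t → ((t → t) → (t → t))), p is t; result ((t → t) → (t → t)).
[h f]: f is (e → e), h is e; result e.
[Y [h f]]: Y is (e → (t → t)), [h f] is e; result (t → t).
[[Q p] [Y [h f]]]: [Q p] is ((t → t) → (t → t)), [Y [h f]] is (t → t); result (t → t).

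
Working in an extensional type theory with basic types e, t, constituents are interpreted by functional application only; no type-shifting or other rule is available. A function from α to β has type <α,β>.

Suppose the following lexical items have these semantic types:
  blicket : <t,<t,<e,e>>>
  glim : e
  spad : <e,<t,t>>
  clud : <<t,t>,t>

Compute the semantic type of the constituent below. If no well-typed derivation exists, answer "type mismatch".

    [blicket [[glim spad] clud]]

[glim spad]: <e,<t,t>> applied to e yields <t,t>.
[[glim spad] clud]: <<t,t>,t> applied to <t,t> yields t.
[blicket [[glim spad] clud]]: <t,<t,<e,e>>> applied to t yields <t,<e,e>>.

<t,<e,e>>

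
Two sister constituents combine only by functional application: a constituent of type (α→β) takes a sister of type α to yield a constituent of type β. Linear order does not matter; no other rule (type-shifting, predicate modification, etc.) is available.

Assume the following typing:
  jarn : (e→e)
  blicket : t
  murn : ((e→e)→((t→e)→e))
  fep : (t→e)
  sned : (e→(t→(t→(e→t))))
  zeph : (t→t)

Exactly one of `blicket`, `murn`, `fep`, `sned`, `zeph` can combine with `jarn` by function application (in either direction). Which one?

murn

blicket : t — no; jarn wants e, and blicket wants nothing (atomic).
murn — combines: murn : ((e→e)→((t→e)→e)) takes jarn : (e→e) as argument, giving ((t→e)→e).
fep : (t→e) — no; jarn wants e, and fep wants t.
sned : (e→(t→(t→(e→t)))) — no; jarn wants e, and sned wants e.
zeph : (t→t) — no; jarn wants e, and zeph wants t.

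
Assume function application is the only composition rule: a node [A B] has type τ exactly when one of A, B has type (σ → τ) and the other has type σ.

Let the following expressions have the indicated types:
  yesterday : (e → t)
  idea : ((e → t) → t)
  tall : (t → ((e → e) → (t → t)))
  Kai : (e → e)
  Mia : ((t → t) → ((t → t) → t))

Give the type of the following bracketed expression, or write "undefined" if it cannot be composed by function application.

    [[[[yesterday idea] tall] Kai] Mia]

((t → t) → t)

[yesterday idea]: ((e → t) → t) applied to (e → t) yields t.
[[yesterday idea] tall]: (t → ((e → e) → (t → t))) applied to t yields ((e → e) → (t → t)).
[[[yesterday idea] tall] Kai]: ((e → e) → (t → t)) applied to (e → e) yields (t → t).
[[[[yesterday idea] tall] Kai] Mia]: ((t → t) → ((t → t) → t)) applied to (t → t) yields ((t → t) → t).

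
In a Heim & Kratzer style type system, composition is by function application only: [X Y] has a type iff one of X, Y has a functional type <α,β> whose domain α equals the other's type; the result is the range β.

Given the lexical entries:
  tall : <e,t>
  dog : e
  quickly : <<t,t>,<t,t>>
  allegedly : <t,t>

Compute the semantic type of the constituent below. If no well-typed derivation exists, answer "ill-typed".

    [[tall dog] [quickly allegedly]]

t

[tall dog]: functor tall : <e,t>, argument dog : e; result t.
[quickly allegedly]: functor quickly : <<t,t>,<t,t>>, argument allegedly : <t,t>; result <t,t>.
[[tall dog] [quickly allegedly]]: functor [quickly allegedly] : <t,t>, argument [tall dog] : t; result t.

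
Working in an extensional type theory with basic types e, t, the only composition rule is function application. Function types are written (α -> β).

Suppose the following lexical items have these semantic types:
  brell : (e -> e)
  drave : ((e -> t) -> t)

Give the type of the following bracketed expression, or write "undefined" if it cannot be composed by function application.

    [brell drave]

[brell drave]: (e -> e) with ((e -> t) -> t) — neither is a function whose domain matches the other; composition fails here.

undefined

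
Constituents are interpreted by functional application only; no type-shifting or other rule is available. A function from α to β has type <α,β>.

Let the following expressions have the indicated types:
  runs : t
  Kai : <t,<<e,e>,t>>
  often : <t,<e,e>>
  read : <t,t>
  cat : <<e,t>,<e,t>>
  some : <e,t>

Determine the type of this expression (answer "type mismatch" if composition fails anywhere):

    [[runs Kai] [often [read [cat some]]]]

[runs Kai]: <t,<<e,e>,t>> applied to t yields <<e,e>,t>.
[cat some]: <<e,t>,<e,t>> applied to <e,t> yields <e,t>.
[read [cat some]]: <t,t> with <e,t> — neither is a function whose domain matches the other; composition fails here.

type mismatch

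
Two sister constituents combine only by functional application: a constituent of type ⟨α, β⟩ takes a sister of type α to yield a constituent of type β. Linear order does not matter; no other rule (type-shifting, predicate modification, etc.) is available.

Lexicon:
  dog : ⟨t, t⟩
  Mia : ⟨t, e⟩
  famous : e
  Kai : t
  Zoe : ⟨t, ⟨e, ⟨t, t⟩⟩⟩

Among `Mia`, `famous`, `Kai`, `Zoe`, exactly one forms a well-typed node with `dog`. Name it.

Mia : ⟨t, e⟩ — neither side's domain matches the other.
famous : e — neither side's domain matches the other.
Kai — combines: dog : ⟨t, t⟩ takes Kai : t as argument, giving t.
Zoe : ⟨t, ⟨e, ⟨t, t⟩⟩⟩ — neither side's domain matches the other.

Kai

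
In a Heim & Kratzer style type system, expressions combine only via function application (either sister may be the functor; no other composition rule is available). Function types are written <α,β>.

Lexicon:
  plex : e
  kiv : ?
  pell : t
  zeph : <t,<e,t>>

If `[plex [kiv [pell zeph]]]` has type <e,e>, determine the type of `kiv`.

At [plex [kiv [pell zeph]]] (required: <e,e>): plex is e, which is not a function with range <e,e>; hence [kiv [pell zeph]] is the functor — type <e,<e,e>>.
At [kiv [pell zeph]] (required: <e,<e,e>>): [pell zeph] is <e,t>, which is not a function with range <e,<e,e>>; hence kiv is the functor — type <<e,t>,<e,<e,e>>>.

<<e,t>,<e,<e,e>>>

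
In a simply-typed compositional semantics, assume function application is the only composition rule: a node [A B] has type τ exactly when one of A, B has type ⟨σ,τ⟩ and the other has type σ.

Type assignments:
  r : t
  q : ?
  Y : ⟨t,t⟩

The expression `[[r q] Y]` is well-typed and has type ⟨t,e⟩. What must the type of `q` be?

⟨t,⟨⟨t,t⟩,⟨t,e⟩⟩⟩

At [[r q] Y] (required: ⟨t,e⟩): Y is ⟨t,t⟩, which is not a function with range ⟨t,e⟩; hence [r q] is the functor — type ⟨⟨t,t⟩,⟨t,e⟩⟩.
At [r q] (required: ⟨⟨t,t⟩,⟨t,e⟩⟩): r is t, which is not a function with range ⟨⟨t,t⟩,⟨t,e⟩⟩; hence q is the functor — type ⟨t,⟨⟨t,t⟩,⟨t,e⟩⟩⟩.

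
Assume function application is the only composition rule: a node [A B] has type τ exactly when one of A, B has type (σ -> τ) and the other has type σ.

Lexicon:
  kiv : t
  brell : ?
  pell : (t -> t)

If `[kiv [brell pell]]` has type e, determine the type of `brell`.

((t -> t) -> (t -> e))

At [kiv [brell pell]] (required: e): kiv is t, which is not a function with range e; hence [brell pell] is the functor — type (t -> e).
At [brell pell] (required: (t -> e)): pell is (t -> t), which is not a function with range (t -> e); hence brell is the functor — type ((t -> t) -> (t -> e)).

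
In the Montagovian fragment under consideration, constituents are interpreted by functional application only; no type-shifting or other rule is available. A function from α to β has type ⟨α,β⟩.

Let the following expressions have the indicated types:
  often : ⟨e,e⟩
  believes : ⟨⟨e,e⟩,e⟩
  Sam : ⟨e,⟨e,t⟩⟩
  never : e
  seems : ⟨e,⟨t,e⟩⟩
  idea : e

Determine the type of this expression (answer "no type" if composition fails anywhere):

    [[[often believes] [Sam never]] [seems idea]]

e

At [often believes], believes : ⟨⟨e,e⟩,e⟩ takes often : ⟨e,e⟩, giving e.
At [Sam never], Sam : ⟨e,⟨e,t⟩⟩ takes never : e, giving ⟨e,t⟩.
At [[often believes] [Sam never]], [Sam never] : ⟨e,t⟩ takes [often believes] : e, giving t.
At [seems idea], seems : ⟨e,⟨t,e⟩⟩ takes idea : e, giving ⟨t,e⟩.
At [[[often believes] [Sam never]] [seems idea]], [seems idea] : ⟨t,e⟩ takes [[often believes] [Sam never]] : t, giving e.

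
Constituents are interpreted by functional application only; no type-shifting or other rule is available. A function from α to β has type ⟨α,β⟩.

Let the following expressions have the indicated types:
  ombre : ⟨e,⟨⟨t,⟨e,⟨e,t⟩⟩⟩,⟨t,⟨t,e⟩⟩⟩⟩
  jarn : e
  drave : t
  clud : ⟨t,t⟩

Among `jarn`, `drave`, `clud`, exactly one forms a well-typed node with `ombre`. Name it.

jarn — combines: ombre : ⟨e,⟨⟨t,⟨e,⟨e,t⟩⟩⟩,⟨t,⟨t,e⟩⟩⟩⟩ takes jarn : e as argument, giving ⟨⟨t,⟨e,⟨e,t⟩⟩⟩,⟨t,⟨t,e⟩⟩⟩.
drave : t — neither side's domain matches the other.
clud : ⟨t,t⟩ — neither side's domain matches the other.

jarn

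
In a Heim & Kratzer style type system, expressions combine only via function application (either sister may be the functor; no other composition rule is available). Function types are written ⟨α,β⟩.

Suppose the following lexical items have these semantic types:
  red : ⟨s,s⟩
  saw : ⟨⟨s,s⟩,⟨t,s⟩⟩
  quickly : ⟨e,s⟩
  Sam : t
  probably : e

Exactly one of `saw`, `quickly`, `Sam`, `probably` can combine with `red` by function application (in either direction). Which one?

saw

saw — combines: saw : ⟨⟨s,s⟩,⟨t,s⟩⟩ takes red : ⟨s,s⟩ as argument, giving ⟨t,s⟩.
quickly : ⟨e,s⟩ — neither side's domain matches the other.
Sam : t — neither side's domain matches the other.
probably : e — neither side's domain matches the other.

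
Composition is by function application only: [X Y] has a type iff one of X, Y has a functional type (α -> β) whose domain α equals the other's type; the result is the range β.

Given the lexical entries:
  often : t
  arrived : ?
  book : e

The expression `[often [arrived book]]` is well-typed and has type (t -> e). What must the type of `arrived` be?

(e -> (t -> (t -> e)))

[often [arrived book]] is required to be (t -> e). often : t cannot yield (t -> e) as functor, so [arrived book] : (t -> (t -> e)).
[arrived book] is required to be (t -> (t -> e)). book : e cannot yield (t -> (t -> e)) as functor, so arrived : (e -> (t -> (t -> e))).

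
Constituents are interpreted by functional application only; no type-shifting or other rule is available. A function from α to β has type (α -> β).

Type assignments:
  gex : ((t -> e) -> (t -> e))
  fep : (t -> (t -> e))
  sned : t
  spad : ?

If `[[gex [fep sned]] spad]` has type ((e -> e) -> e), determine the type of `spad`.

At [[gex [fep sned]] spad] (required: ((e -> e) -> e)): [gex [fep sned]] is (t -> e), which is not a function with range ((e -> e) -> e); hence spad is the functor — type ((t -> e) -> ((e -> e) -> e)).

((t -> e) -> ((e -> e) -> e))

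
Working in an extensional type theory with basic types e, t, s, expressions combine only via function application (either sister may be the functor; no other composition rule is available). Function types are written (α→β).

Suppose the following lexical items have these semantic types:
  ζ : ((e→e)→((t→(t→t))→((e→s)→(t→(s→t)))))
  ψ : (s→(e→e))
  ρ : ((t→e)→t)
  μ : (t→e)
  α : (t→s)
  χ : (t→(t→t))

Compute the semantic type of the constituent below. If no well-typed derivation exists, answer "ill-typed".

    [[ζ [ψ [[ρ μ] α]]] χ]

[ρ μ] — ρ of type ((t→e)→t) combines with μ of type (t→e): type t.
[[ρ μ] α] — α of type (t→s) combines with [ρ μ] of type t: type s.
[ψ [[ρ μ] α]] — ψ of type (s→(e→e)) combines with [[ρ μ] α] of type s: type (e→e).
[ζ [ψ [[ρ μ] α]]] — ζ of type ((e→e)→((t→(t→t))→((e→s)→(t→(s→t))))) combines with [ψ [[ρ μ] α]] of type (e→e): type ((t→(t→t))→((e→s)→(t→(s→t)))).
[[ζ [ψ [[ρ μ] α]]] χ] — [ζ [ψ [[ρ μ] α]]] of type ((t→(t→t))→((e→s)→(t→(s→t)))) combines with χ of type (t→(t→t)): type ((e→s)→(t→(s→t))).

((e→s)→(t→(s→t)))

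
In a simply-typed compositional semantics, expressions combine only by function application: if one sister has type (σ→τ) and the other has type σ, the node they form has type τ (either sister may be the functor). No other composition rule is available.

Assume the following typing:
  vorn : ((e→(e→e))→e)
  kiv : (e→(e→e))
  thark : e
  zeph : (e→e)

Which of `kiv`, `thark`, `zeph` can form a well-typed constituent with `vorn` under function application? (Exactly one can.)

kiv — combines: vorn : ((e→(e→e))→e) takes kiv : (e→(e→e)) as argument, giving e.
thark : e — neither side's domain matches the other.
zeph : (e→e) — neither side's domain matches the other.

kiv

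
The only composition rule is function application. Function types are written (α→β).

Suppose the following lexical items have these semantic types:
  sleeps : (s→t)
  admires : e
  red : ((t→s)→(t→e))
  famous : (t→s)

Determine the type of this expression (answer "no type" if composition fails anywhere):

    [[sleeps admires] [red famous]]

no type

[sleeps admires]: (s→t) and e cannot combine by function application — type clash.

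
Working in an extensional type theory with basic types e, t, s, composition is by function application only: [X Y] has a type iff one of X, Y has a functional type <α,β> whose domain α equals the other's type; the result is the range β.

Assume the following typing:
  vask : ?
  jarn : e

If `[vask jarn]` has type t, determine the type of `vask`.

<e,t>

For [vask jarn] to have type t with jarn of type e, vask must be the function: vask : <e,t>.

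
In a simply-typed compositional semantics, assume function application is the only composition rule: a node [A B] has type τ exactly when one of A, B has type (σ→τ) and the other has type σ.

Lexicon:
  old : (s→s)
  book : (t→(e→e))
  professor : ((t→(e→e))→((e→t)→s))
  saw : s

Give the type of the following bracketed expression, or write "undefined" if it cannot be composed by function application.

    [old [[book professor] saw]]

[book professor] — professor of type ((t→(e→e))→((e→t)→s)) combines with book of type (t→(e→e)): type ((e→t)→s).
[[book professor] saw]: ((e→t)→s) and s cannot combine by function application — type clash.

undefined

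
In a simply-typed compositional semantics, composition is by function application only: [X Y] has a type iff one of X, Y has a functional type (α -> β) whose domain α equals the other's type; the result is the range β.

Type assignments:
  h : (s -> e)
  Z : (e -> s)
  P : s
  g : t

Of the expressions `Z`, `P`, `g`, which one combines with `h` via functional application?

Z : (e -> s) — h needs s; Z needs e; neither fits.
P — combines: h : (s -> e) takes P : s as argument, giving e.
g : t — h needs s; g needs nothing (atomic); neither fits.

P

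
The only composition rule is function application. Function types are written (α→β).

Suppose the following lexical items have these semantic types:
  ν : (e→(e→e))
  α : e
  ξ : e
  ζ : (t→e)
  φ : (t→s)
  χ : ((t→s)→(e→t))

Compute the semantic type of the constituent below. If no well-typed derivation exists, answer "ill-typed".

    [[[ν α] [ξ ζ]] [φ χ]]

ill-typed

[ν α]: ν is (e→(e→e)), α is e; result (e→e).
[ξ ζ]: e and (t→e) cannot combine by function application — type clash.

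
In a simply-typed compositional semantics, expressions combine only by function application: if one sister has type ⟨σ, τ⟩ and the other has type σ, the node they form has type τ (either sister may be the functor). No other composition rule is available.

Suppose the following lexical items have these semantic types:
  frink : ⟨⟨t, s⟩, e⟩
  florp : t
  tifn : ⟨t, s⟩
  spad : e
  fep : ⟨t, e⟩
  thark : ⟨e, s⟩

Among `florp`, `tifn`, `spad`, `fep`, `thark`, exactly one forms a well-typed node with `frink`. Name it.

tifn

florp : t — no; frink wants ⟨t, s⟩, and florp wants nothing (atomic).
tifn — combines: frink : ⟨⟨t, s⟩, e⟩ takes tifn : ⟨t, s⟩ as argument, giving e.
spad : e — no; frink wants ⟨t, s⟩, and spad wants nothing (atomic).
fep : ⟨t, e⟩ — no; frink wants ⟨t, s⟩, and fep wants t.
thark : ⟨e, s⟩ — no; frink wants ⟨t, s⟩, and thark wants e.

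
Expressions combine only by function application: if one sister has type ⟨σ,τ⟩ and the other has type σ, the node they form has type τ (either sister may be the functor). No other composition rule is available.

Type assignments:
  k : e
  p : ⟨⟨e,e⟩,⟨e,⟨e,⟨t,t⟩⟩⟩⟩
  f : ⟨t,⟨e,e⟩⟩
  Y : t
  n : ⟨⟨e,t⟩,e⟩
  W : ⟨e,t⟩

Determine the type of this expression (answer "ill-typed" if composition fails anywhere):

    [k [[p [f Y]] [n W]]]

At [f Y], f : ⟨t,⟨e,e⟩⟩ takes Y : t, giving ⟨e,e⟩.
At [p [f Y]], p : ⟨⟨e,e⟩,⟨e,⟨e,⟨t,t⟩⟩⟩⟩ takes [f Y] : ⟨e,e⟩, giving ⟨e,⟨e,⟨t,t⟩⟩⟩.
At [n W], n : ⟨⟨e,t⟩,e⟩ takes W : ⟨e,t⟩, giving e.
At [[p [f Y]] [n W]], [p [f Y]] : ⟨e,⟨e,⟨t,t⟩⟩⟩ takes [n W] : e, giving ⟨e,⟨t,t⟩⟩.
At [k [[p [f Y]] [n W]]], [[p [f Y]] [n W]] : ⟨e,⟨t,t⟩⟩ takes k : e, giving ⟨t,t⟩.

⟨t,t⟩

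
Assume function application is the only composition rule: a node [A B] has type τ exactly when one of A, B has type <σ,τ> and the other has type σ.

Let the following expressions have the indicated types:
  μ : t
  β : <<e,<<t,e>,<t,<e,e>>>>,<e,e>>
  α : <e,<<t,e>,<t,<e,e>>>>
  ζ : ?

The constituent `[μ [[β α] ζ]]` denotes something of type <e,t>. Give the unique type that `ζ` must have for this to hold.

At [μ [[β α] ζ]] (required: <e,t>): μ is t, which is not a function with range <e,t>; hence [[β α] ζ] is the functor — type <t,<e,t>>.
At [[β α] ζ] (required: <t,<e,t>>): [β α] is <e,e>, which is not a function with range <t,<e,t>>; hence ζ is the functor — type <<e,e>,<t,<e,t>>>.

<<e,e>,<t,<e,t>>>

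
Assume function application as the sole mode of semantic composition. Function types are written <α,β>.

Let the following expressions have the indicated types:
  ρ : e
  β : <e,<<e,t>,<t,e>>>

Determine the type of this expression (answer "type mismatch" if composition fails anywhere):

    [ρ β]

[ρ β]: <e,<<e,t>,<t,e>>> applied to e yields <<e,t>,<t,e>>.

<<e,t>,<t,e>>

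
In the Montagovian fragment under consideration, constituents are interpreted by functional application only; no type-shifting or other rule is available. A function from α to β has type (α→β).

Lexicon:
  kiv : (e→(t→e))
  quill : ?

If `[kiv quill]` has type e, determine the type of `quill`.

At [kiv quill] (required: e): kiv is (e→(t→e)), which is not a function with range e; hence quill is the functor — type ((e→(t→e))→e).

((e→(t→e))→e)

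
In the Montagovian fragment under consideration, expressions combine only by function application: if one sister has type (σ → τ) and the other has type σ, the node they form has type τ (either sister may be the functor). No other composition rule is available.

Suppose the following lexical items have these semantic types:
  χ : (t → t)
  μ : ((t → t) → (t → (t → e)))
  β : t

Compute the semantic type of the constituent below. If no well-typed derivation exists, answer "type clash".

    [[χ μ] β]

(t → e)

[χ μ]: μ is ((t → t) → (t → (t → e))), χ is (t → t); result (t → (t → e)).
[[χ μ] β]: [χ μ] is (t → (t → e)), β is t; result (t → e).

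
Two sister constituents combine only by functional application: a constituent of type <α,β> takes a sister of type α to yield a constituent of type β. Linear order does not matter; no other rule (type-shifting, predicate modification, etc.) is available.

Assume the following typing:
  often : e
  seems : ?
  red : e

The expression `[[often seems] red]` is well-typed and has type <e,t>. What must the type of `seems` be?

[[often seems] red] must have type <e,t>. The sister red has type e; that is not a function onto <e,t>, so [often seems] must be the functor, of type <e,<e,t>>.
[often seems] must have type <e,<e,t>>. The sister often has type e; that is not a function onto <e,<e,t>>, so seems must be the functor, of type <e,<e,<e,t>>>.

<e,<e,<e,t>>>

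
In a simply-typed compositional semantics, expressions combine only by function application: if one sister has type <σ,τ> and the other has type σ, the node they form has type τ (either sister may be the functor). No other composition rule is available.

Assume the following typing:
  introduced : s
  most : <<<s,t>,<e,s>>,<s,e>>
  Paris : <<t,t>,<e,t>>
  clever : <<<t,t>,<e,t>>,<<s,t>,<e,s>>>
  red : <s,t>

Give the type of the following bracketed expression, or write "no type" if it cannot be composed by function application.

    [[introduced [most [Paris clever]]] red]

no type

[Paris clever]: clever is <<<t,t>,<e,t>>,<<s,t>,<e,s>>>, Paris is <<t,t>,<e,t>>; result <<s,t>,<e,s>>.
[most [Paris clever]]: most is <<<s,t>,<e,s>>,<s,e>>, [Paris clever] is <<s,t>,<e,s>>; result <s,e>.
[introduced [most [Paris clever]]]: [most [Paris clever]] is <s,e>, introduced is s; result e.
At [[introduced [most [Paris clever]]] red]: neither e nor <s,t> can take the other as argument; the node is ill-typed.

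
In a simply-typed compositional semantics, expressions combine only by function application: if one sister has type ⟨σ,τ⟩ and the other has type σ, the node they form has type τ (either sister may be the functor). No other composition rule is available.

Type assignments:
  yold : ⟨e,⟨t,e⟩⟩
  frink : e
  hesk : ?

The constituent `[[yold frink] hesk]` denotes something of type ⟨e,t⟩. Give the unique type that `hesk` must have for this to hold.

⟨⟨t,e⟩,⟨e,t⟩⟩

[[yold frink] hesk] must have type ⟨e,t⟩. The sister [yold frink] has type ⟨t,e⟩; that is not a function onto ⟨e,t⟩, so hesk must be the functor, of type ⟨⟨t,e⟩,⟨e,t⟩⟩.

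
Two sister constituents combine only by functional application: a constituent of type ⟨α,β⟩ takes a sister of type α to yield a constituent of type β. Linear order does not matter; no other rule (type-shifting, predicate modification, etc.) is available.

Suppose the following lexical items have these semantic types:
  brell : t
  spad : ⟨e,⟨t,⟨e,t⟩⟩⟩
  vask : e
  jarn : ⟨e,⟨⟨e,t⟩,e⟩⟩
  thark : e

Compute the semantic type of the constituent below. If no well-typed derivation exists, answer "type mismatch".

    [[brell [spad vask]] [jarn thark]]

e

At [spad vask], spad : ⟨e,⟨t,⟨e,t⟩⟩⟩ takes vask : e, giving ⟨t,⟨e,t⟩⟩.
At [brell [spad vask]], [spad vask] : ⟨t,⟨e,t⟩⟩ takes brell : t, giving ⟨e,t⟩.
At [jarn thark], jarn : ⟨e,⟨⟨e,t⟩,e⟩⟩ takes thark : e, giving ⟨⟨e,t⟩,e⟩.
At [[brell [spad vask]] [jarn thark]], [jarn thark] : ⟨⟨e,t⟩,e⟩ takes [brell [spad vask]] : ⟨e,t⟩, giving e.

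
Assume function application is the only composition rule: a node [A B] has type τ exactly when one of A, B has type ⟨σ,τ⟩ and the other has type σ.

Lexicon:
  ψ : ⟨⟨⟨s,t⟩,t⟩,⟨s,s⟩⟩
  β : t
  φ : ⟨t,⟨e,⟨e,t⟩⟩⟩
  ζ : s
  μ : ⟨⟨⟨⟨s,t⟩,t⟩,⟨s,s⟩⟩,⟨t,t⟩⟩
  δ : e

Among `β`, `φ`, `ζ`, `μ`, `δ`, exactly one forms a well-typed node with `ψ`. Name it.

μ

β : t — no; ψ wants ⟨⟨s,t⟩,t⟩, and β wants nothing (atomic).
φ : ⟨t,⟨e,⟨e,t⟩⟩⟩ — no; ψ wants ⟨⟨s,t⟩,t⟩, and φ wants t.
ζ : s — no; ψ wants ⟨⟨s,t⟩,t⟩, and ζ wants nothing (atomic).
μ — combines: μ : ⟨⟨⟨⟨s,t⟩,t⟩,⟨s,s⟩⟩,⟨t,t⟩⟩ takes ψ : ⟨⟨⟨s,t⟩,t⟩,⟨s,s⟩⟩ as argument, giving ⟨t,t⟩.
δ : e — no; ψ wants ⟨⟨s,t⟩,t⟩, and δ wants nothing (atomic).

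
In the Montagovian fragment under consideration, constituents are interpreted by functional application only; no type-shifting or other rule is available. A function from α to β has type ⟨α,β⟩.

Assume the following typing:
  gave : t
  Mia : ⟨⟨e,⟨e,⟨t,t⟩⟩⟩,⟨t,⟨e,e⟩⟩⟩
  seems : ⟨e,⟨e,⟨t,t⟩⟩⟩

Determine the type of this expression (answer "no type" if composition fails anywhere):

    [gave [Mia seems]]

⟨e,e⟩

[Mia seems]: functor Mia : ⟨⟨e,⟨e,⟨t,t⟩⟩⟩,⟨t,⟨e,e⟩⟩⟩, argument seems : ⟨e,⟨e,⟨t,t⟩⟩⟩; result ⟨t,⟨e,e⟩⟩.
[gave [Mia seems]]: functor [Mia seems] : ⟨t,⟨e,e⟩⟩, argument gave : t; result ⟨e,e⟩.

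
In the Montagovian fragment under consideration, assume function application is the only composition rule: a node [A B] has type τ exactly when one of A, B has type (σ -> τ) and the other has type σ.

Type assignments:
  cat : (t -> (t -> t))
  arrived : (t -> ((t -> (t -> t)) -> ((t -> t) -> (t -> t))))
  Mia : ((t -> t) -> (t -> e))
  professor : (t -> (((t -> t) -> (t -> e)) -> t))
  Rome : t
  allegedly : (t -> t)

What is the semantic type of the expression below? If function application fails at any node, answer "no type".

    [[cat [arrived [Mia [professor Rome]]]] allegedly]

[professor Rome] — professor of type (t -> (((t -> t) -> (t -> e)) -> t)) combines with Rome of type t: type (((t -> t) -> (t -> e)) -> t).
[Mia [professor Rome]] — [professor Rome] of type (((t -> t) -> (t -> e)) -> t) combines with Mia of type ((t -> t) -> (t -> e)): type t.
[arrived [Mia [professor Rome]]] — arrived of type (t -> ((t -> (t -> t)) -> ((t -> t) -> (t -> t)))) combines with [Mia [professor Rome]] of type t: type ((t -> (t -> t)) -> ((t -> t) -> (t -> t))).
[cat [arrived [Mia [professor Rome]]]] — [arrived [Mia [professor Rome]]] of type ((t -> (t -> t)) -> ((t -> t) -> (t -> t))) combines with cat of type (t -> (t -> t)): type ((t -> t) -> (t -> t)).
[[cat [arrived [Mia [professor Rome]]]] allegedly] — [cat [arrived [Mia [professor Rome]]]] of type ((t -> t) -> (t -> t)) combines with allegedly of type (t -> t): type (t -> t).

(t -> t)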